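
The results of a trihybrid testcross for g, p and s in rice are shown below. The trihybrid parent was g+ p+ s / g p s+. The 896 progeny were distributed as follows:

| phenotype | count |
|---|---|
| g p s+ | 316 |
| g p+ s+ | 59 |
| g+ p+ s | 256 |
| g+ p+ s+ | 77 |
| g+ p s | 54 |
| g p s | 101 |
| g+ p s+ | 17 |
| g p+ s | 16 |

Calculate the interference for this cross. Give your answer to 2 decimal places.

The two rarest classes, g p+ s and g+ p s+, are the double crossovers. Comparing them with the parentals, only the g allele has switched, so g is the middle locus and the order is s – g – p.
s–g: (178 + 33)/896 = 0.2355; g–p: (113 + 33)/896 = 0.1629.
Expected DCO frequency = 0.2355 × 0.1629 ≈ 0.03836; observed = 33/896 ≈ 0.03683.
Coefficient of coincidence = 0.03683/0.03836 ≈ 0.96; interference = 1 − 0.96 = 0.04.

0.04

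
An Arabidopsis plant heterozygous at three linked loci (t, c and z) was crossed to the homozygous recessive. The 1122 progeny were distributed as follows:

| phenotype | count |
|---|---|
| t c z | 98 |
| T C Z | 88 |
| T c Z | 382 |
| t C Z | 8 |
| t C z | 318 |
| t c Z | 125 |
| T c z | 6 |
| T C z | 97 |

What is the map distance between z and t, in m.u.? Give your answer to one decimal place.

21.0 m.u.

The two most frequent reciprocal classes, t C z and T c Z, are the parental types, so the F1 was t C z / T c Z.
The two rarest classes, t C Z and T c z, are the double crossovers. Comparing them with the parentals, only the z allele has switched, so z is the middle locus and the order is t – z – c.
Crossovers in the t–z interval produce the single-crossover classes T C z and t c Z (97 + 125 = 222) plus the double crossovers (14).
RF(t–z) = (222 + 14) / 1122 = 236/1122 = 0.2103 → 21.0 m.u.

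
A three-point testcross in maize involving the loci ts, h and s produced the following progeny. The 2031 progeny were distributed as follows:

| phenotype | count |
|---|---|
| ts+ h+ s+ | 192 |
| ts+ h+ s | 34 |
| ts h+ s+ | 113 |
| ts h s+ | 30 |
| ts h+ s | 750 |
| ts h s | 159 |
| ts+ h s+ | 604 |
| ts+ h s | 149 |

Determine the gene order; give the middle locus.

The two most frequent reciprocal classes, ts h+ s and ts+ h s+, are the parental types, so the F1 was ts h+ s / ts+ h s+.
The two rarest classes, ts+ h+ s and ts h s+, are the double crossovers. Comparing them with the parentals, only the ts allele has switched, so ts is the middle locus and the order is h – ts – s.

ts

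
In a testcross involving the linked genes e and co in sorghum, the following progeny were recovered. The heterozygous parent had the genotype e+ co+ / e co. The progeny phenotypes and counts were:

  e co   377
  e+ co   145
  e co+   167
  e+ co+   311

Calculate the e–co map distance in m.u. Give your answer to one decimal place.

31.2 m.u.

The recombinant classes are e+ co and e co+: 145 + 167 = 312.
Recombination frequency = 312/1000 = 0.3120 ≈ 31.2%, i.e. 31.2 m.u.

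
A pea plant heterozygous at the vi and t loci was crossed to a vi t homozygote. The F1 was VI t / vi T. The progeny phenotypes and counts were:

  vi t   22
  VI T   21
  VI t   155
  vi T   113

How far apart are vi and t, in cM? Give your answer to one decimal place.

The recombinant classes are VI T and vi t: 21 + 22 = 43.
Recombination frequency = 43/311 = 0.1383 ≈ 13.8%, i.e. 13.8 cM.

13.8 cM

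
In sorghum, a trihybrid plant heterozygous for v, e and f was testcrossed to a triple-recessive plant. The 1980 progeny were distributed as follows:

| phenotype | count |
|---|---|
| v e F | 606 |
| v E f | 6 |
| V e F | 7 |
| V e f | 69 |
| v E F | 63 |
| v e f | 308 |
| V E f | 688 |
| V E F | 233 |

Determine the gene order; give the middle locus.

The two most frequent reciprocal classes, v e F and V E f, are the parental types, so the F1 was v e F / V E f.
The two rarest classes, V e F and v E f, are the double crossovers. Comparing them with the parentals, only the v allele has switched, so v is the middle locus and the order is f – v – e.

v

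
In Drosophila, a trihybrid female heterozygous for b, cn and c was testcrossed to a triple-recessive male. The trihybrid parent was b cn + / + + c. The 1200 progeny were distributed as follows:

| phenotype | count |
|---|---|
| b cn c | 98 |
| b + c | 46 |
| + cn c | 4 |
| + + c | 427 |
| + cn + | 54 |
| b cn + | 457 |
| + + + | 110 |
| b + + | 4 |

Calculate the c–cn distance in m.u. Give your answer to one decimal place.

The two rarest classes, b + + and + cn c, are the double crossovers. Comparing them with the parentals, only the cn allele has switched, so cn is the middle locus and the order is b – cn – c.
Crossovers in the cn–c interval produce the single-crossover classes b cn c and + + + (98 + 110 = 208) plus the double crossovers (8).
RF(cn–c) = (208 + 8) / 1200 = 216/1200 = 0.1800 → 18.0 m.u.

18.0 m.u.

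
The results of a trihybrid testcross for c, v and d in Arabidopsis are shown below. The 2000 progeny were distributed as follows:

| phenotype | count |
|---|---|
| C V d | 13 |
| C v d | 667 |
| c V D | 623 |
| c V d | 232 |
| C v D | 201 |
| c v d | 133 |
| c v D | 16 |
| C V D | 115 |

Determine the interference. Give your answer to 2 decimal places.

0.55

The two most frequent reciprocal classes, c V D and C v d, are the parental types, so the F1 was c V D / C v d.
The two rarest classes, c v D and C V d, are the double crossovers. Comparing them with the parentals, only the v allele has switched, so v is the middle locus and the order is d – v – c.
d–v: (433 + 29)/2000 = 0.2310; v–c: (248 + 29)/2000 = 0.1385.
Expected DCO frequency = 0.2310 × 0.1385 ≈ 0.03199; observed = 29/2000 ≈ 0.01450.
Coefficient of coincidence = 0.01450/0.03199 ≈ 0.45; interference = 1 − 0.45 = 0.55.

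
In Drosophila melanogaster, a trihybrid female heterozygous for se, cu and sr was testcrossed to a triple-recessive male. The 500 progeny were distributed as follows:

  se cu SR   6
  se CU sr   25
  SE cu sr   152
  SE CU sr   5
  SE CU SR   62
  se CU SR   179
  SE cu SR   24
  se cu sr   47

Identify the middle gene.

The two most frequent reciprocal classes, se CU SR and SE cu sr, are the parental types, so the F1 was se CU SR / SE cu sr.
The two rarest classes, se cu SR and SE CU sr, are the double crossovers. Comparing them with the parentals, only the cu allele has switched, so cu is the middle locus and the order is sr – cu – se.

cu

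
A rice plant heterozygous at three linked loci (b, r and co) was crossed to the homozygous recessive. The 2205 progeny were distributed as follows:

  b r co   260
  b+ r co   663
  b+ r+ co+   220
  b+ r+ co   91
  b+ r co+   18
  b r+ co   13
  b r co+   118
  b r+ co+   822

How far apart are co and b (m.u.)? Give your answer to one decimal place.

The two most frequent reciprocal classes, b+ r co and b r+ co+, are the parental types, so the F1 was b+ r co / b r+ co+.
The two rarest classes, b+ r co+ and b r+ co, are the double crossovers. Comparing them with the parentals, only the co allele has switched, so co is the middle locus and the order is r – co – b.
Crossovers in the co–b interval produce the single-crossover classes b r co and b+ r+ co+ (260 + 220 = 480) plus the double crossovers (31).
RF(co–b) = (480 + 31) / 2205 = 511/2205 = 0.2317 → 23.2 m.u.

23.2 m.u.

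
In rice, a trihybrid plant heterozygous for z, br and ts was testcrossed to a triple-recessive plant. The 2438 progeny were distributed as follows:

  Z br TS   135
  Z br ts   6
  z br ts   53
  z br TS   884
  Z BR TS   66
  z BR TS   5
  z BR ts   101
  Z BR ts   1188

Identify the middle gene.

br

The two most frequent reciprocal classes, Z BR ts and z br TS, are the parental types, so the F1 was Z BR ts / z br TS.
The two rarest classes, Z br ts and z BR TS, are the double crossovers. Comparing them with the parentals, only the br allele has switched, so br is the middle locus and the order is z – br – ts.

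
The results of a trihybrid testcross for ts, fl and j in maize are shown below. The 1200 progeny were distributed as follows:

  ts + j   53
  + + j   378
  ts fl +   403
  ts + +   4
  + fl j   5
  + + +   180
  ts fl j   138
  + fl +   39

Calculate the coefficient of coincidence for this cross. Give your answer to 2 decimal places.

0.33

The two most frequent reciprocal classes, ts fl + and + + j, are the parental types, so the F1 was ts fl + / + + j.
The two rarest classes, ts + + and + fl j, are the double crossovers. Comparing them with the parentals, only the fl allele has switched, so fl is the middle locus and the order is ts – fl – j.
ts–fl: (92 + 9)/1200 = 0.0842; fl–j: (318 + 9)/1200 = 0.2725.
Expected DCO frequency = 0.0842 × 0.2725 ≈ 0.02294; observed = 9/1200 ≈ 0.00750.
Coefficient of coincidence = 0.00750/0.02294 ≈ 0.33.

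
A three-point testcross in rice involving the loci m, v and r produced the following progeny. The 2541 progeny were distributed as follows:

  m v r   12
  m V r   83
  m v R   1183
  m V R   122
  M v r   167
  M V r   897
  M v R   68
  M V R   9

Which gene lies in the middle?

r

The two most frequent reciprocal classes, M V r and m v R, are the parental types, so the F1 was M V r / m v R.
The two rarest classes, M V R and m v r, are the double crossovers. Comparing them with the parentals, only the r allele has switched, so r is the middle locus and the order is v – r – m.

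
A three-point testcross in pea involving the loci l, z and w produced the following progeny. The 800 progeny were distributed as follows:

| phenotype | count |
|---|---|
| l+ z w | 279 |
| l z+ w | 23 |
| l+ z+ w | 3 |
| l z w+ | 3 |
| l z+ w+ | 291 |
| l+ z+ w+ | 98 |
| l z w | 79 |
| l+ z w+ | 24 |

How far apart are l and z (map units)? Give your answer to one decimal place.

22.9 map units

The two most frequent reciprocal classes, l z+ w+ and l+ z w, are the parental types, so the F1 was l z+ w+ / l+ z w.
The two rarest classes, l z w+ and l+ z+ w, are the double crossovers. Comparing them with the parentals, only the z allele has switched, so z is the middle locus and the order is w – z – l.
Crossovers in the z–l interval produce the single-crossover classes l+ z+ w+ and l z w (98 + 79 = 177) plus the double crossovers (6).
RF(z–l) = (177 + 6) / 800 = 183/800 = 0.2288 → 22.9 map units.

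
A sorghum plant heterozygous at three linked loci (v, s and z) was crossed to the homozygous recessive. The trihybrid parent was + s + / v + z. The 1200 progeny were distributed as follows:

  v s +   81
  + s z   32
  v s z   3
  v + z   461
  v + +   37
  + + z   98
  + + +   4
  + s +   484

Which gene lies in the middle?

s

The two rarest classes, + + + and v s z, are the double crossovers. Comparing them with the parentals, only the s allele has switched, so s is the middle locus and the order is v – s – z.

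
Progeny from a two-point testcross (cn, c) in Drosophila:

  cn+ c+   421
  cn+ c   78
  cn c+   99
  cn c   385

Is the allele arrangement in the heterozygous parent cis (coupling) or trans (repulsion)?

cis

The two most frequent classes are cn+ c+ (421) and cn c (385); these are the parental (non-recombinant) types.
So the F1 carried cn+ c+ on one chromosome and cn c on the other — the recessive alleles are on the same chromosome (cis / coupling).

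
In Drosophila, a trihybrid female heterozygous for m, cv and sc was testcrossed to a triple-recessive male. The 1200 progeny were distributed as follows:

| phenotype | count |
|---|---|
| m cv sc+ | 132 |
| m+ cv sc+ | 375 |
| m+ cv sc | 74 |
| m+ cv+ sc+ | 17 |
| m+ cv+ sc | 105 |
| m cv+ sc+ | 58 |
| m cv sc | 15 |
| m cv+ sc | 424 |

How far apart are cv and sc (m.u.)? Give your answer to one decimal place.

The two most frequent reciprocal classes, m cv+ sc and m+ cv sc+, are the parental types, so the F1 was m cv+ sc / m+ cv sc+.
The two rarest classes, m cv sc and m+ cv+ sc+, are the double crossovers. Comparing them with the parentals, only the cv allele has switched, so cv is the middle locus and the order is m – cv – sc.
Crossovers in the cv–sc interval produce the single-crossover classes m cv+ sc+ and m+ cv sc (58 + 74 = 132) plus the double crossovers (32).
RF(cv–sc) = (132 + 32) / 1200 = 164/1200 = 0.1367 → 13.7 m.u.

13.7 m.u.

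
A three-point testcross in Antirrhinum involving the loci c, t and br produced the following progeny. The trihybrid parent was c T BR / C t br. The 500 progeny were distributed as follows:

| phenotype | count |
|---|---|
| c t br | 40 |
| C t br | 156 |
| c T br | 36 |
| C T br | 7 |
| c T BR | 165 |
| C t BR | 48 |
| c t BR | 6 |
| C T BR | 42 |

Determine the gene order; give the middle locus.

The two rarest classes, c t BR and C T br, are the double crossovers. Comparing them with the parentals, only the t allele has switched, so t is the middle locus and the order is c – t – br.

t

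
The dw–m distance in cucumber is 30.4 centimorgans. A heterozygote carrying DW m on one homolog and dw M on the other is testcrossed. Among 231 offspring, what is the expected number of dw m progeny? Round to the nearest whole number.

A map distance of 30.4 centimorgans corresponds to a recombination frequency of 0.304.
The F1 is DW m / dw M, so dw m is a recombinant gamete class with expected frequency r/2 = 0.304/2 = 0.1520.
Expected number = 0.1520 × 231 = 35.11 ≈ 35.

35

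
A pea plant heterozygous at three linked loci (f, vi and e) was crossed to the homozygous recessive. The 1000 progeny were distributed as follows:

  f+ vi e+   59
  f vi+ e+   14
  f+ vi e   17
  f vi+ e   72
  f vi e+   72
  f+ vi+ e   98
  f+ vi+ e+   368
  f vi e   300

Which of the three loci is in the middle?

f

The two most frequent reciprocal classes, f+ vi+ e+ and f vi e, are the parental types, so the F1 was f+ vi+ e+ / f vi e.
The two rarest classes, f vi+ e+ and f+ vi e, are the double crossovers. Comparing them with the parentals, only the f allele has switched, so f is the middle locus and the order is e – f – vi.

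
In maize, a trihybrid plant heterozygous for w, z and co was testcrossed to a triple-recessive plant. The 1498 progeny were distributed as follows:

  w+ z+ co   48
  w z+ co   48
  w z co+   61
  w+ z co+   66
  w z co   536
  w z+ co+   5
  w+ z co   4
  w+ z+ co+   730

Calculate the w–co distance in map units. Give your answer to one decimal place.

7.9 map units

The two most frequent reciprocal classes, w z co and w+ z+ co+, are the parental types, so the F1 was w z co / w+ z+ co+.
The two rarest classes, w+ z co and w z+ co+, are the double crossovers. Comparing them with the parentals, only the w allele has switched, so w is the middle locus and the order is z – w – co.
Crossovers in the w–co interval produce the single-crossover classes w z co+ and w+ z+ co (61 + 48 = 109) plus the double crossovers (9).
RF(w–co) = (109 + 9) / 1498 = 118/1498 = 0.0788 → 7.9 map units.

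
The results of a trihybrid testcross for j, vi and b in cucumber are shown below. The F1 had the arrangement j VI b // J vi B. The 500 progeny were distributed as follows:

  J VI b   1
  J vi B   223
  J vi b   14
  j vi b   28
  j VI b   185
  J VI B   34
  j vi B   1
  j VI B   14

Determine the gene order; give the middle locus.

j

The two rarest classes, J VI b and j vi B, are the double crossovers. Comparing them with the parentals, only the j allele has switched, so j is the middle locus and the order is vi – j – b.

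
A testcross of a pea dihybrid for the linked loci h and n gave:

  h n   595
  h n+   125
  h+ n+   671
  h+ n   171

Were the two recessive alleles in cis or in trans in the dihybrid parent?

The two most frequent classes are h+ n+ (671) and h n (595); these are the parental (non-recombinant) types.
So the F1 carried h+ n+ on one chromosome and h n on the other — the recessive alleles are on the same chromosome (cis / coupling).

cis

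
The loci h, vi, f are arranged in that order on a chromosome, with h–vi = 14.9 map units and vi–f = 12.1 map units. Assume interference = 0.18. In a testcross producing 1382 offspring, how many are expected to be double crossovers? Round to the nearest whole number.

Map distances give recombination frequencies of 0.149 and 0.121 for the two intervals.
With interference 0.18 (so coincidence = 0.82), expected double-crossover frequency = 0.149 × 0.121 × 0.82 = 0.01478.
Expected number = 0.01478 × 1382 = 20.43 ≈ 20.

20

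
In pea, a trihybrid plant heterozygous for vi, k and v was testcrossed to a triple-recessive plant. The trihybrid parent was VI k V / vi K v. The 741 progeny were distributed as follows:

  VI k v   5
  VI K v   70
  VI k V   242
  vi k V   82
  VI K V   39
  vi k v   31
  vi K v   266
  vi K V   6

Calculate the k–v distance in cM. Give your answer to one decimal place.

10.9 cM

The two rarest classes, VI k v and vi K V, are the double crossovers. Comparing them with the parentals, only the v allele has switched, so v is the middle locus and the order is vi – v – k.
Crossovers in the v–k interval produce the single-crossover classes VI K V and vi k v (39 + 31 = 70) plus the double crossovers (11).
RF(v–k) = (70 + 11) / 741 = 81/741 = 0.1093 → 10.9 cM.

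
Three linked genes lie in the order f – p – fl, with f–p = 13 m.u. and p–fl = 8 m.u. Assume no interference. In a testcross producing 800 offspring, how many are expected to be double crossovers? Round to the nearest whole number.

Map distances give recombination frequencies of 0.130 and 0.080 for the two intervals.
With no interference, expected double-crossover frequency = 0.130 × 0.080 = 0.01040.
Expected number = 0.01040 × 800 = 8.32 ≈ 8.

8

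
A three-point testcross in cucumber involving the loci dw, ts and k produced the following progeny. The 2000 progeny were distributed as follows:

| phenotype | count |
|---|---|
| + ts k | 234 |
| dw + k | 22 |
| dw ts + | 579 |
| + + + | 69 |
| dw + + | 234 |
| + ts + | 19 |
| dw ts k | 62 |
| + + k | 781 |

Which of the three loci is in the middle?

dw

The two most frequent reciprocal classes, dw ts + and + + k, are the parental types, so the F1 was dw ts + / + + k.
The two rarest classes, + ts + and dw + k, are the double crossovers. Comparing them with the parentals, only the dw allele has switched, so dw is the middle locus and the order is k – dw – ts.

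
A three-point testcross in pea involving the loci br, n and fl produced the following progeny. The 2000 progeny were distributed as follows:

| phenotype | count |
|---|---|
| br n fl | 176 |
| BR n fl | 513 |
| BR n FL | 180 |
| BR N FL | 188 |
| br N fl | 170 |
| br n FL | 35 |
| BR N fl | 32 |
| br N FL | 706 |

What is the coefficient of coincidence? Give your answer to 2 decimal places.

The two most frequent reciprocal classes, br N FL and BR n fl, are the parental types, so the F1 was br N FL / BR n fl.
The two rarest classes, br n FL and BR N fl, are the double crossovers. Comparing them with the parentals, only the n allele has switched, so n is the middle locus and the order is br – n – fl.
br–n: (364 + 67)/2000 = 0.2155; n–fl: (350 + 67)/2000 = 0.2085.
Expected DCO frequency = 0.2155 × 0.2085 ≈ 0.04493; observed = 67/2000 ≈ 0.03350.
Coefficient of coincidence = 0.03350/0.04493 ≈ 0.75.

0.75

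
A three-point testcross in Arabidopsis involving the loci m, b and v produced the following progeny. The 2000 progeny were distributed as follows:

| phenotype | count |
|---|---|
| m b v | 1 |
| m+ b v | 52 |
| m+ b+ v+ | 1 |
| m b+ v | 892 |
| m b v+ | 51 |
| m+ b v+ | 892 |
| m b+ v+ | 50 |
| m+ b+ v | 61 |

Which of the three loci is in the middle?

b

The two most frequent reciprocal classes, m+ b v+ and m b+ v, are the parental types, so the F1 was m+ b v+ / m b+ v.
The two rarest classes, m+ b+ v+ and m b v, are the double crossovers. Comparing them with the parentals, only the b allele has switched, so b is the middle locus and the order is v – b – m.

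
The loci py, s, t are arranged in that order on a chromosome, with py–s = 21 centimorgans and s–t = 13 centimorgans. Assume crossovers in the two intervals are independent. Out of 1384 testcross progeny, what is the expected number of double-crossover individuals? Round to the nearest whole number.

Map distances give recombination frequencies of 0.210 and 0.130 for the two intervals.
With no interference, expected double-crossover frequency = 0.210 × 0.130 = 0.02730.
Expected number = 0.02730 × 1384 = 37.78 ≈ 38.

38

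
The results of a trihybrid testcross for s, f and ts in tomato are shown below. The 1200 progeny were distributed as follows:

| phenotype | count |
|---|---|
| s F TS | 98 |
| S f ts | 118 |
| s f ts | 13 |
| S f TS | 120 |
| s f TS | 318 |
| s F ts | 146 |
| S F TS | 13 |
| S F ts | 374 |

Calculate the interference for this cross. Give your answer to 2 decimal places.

0.56

The two most frequent reciprocal classes, S F ts and s f TS, are the parental types, so the F1 was S F ts / s f TS.
The two rarest classes, S F TS and s f ts, are the double crossovers. Comparing them with the parentals, only the ts allele has switched, so ts is the middle locus and the order is f – ts – s.
f–ts: (216 + 26)/1200 = 0.2017; ts–s: (266 + 26)/1200 = 0.2433.
Expected DCO frequency = 0.2017 × 0.2433 ≈ 0.04907; observed = 26/1200 ≈ 0.02167.
Coefficient of coincidence = 0.02167/0.04907 ≈ 0.44; interference = 1 − 0.44 = 0.56.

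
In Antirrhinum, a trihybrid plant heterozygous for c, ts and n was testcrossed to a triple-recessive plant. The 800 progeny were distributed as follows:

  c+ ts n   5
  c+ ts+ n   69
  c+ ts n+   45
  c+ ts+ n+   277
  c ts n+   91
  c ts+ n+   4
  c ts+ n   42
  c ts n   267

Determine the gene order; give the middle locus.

c

The two most frequent reciprocal classes, c+ ts+ n+ and c ts n, are the parental types, so the F1 was c+ ts+ n+ / c ts n.
The two rarest classes, c ts+ n+ and c+ ts n, are the double crossovers. Comparing them with the parentals, only the c allele has switched, so c is the middle locus and the order is n – c – ts.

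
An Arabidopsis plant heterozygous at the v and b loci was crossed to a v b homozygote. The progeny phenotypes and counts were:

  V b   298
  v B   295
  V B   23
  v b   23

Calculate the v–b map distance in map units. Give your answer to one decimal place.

7.2 map units

The two most frequent classes, V b (298) and v B (295), are the parental types, so the F1 was V b / v B.
The recombinant classes are V B and v b: 23 + 23 = 46.
Recombination frequency = 46/639 = 0.0720 ≈ 7.2%, i.e. 7.2 map units.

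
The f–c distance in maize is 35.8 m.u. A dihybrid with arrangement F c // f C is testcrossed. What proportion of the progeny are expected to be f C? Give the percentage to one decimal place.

A map distance of 35.8 m.u. corresponds to a recombination frequency of 0.358.
The F1 is F c / f C, so f C is a parental gamete class with expected frequency (1 − r)/2 = 0.642/2 = 0.3210.
That is 0.3210 = 32.1% of the progeny.

32.1%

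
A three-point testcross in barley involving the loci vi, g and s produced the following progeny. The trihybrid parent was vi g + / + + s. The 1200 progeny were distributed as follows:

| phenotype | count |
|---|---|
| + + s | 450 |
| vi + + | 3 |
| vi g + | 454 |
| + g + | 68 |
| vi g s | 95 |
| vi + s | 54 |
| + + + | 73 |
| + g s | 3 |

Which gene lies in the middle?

g

The two rarest classes, vi + + and + g s, are the double crossovers. Comparing them with the parentals, only the g allele has switched, so g is the middle locus and the order is s – g – vi.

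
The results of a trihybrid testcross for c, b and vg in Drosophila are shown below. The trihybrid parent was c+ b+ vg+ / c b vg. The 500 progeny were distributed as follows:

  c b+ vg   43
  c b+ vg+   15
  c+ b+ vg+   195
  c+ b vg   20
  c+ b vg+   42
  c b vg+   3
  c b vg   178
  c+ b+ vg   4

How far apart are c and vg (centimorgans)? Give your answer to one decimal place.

The two rarest classes, c+ b+ vg and c b vg+, are the double crossovers. Comparing them with the parentals, only the vg allele has switched, so vg is the middle locus and the order is b – vg – c.
Crossovers in the vg–c interval produce the single-crossover classes c b+ vg+ and c+ b vg (15 + 20 = 35) plus the double crossovers (7).
RF(vg–c) = (35 + 7) / 500 = 42/500 = 0.0840 → 8.4 centimorgans.

8.4 centimorgans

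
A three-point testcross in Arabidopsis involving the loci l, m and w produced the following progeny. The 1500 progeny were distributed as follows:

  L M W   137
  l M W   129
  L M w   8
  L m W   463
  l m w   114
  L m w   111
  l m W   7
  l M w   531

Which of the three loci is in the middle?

l

The two most frequent reciprocal classes, l M w and L m W, are the parental types, so the F1 was l M w / L m W.
The two rarest classes, L M w and l m W, are the double crossovers. Comparing them with the parentals, only the l allele has switched, so l is the middle locus and the order is m – l – w.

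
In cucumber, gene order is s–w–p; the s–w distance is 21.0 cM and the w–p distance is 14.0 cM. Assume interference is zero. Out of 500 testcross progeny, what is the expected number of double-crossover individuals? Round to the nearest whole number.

Map distances give recombination frequencies of 0.210 and 0.140 for the two intervals.
With no interference, expected double-crossover frequency = 0.210 × 0.140 = 0.02940.
Expected number = 0.02940 × 500 = 14.70 ≈ 15.

15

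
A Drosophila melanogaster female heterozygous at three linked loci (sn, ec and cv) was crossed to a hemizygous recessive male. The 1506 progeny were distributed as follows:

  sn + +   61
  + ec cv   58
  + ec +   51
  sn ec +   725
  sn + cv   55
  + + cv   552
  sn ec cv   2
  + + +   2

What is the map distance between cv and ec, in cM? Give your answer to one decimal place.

The two most frequent reciprocal classes, sn ec + and + + cv, are the parental types, so the F1 was sn ec + / + + cv.
The two rarest classes, sn ec cv and + + +, are the double crossovers. Comparing them with the parentals, only the cv allele has switched, so cv is the middle locus and the order is ec – cv – sn.
Crossovers in the ec–cv interval produce the single-crossover classes sn + + and + ec cv (61 + 58 = 119) plus the double crossovers (4).
RF(ec–cv) = (119 + 4) / 1506 = 123/1506 = 0.0817 → 8.2 cM.

8.2 cM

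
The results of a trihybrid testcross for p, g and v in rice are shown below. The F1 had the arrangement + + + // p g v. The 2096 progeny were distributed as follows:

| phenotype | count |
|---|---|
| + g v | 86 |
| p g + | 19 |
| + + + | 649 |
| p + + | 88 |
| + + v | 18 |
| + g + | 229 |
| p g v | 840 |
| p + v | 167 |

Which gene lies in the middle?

The two rarest classes, + + v and p g +, are the double crossovers. Comparing them with the parentals, only the v allele has switched, so v is the middle locus and the order is p – v – g.

v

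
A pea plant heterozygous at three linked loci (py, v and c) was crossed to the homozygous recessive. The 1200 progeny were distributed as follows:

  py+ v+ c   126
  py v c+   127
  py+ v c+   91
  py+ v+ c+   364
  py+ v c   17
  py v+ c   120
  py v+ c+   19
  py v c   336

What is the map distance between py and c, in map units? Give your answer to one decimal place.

24.1 map units

The two most frequent reciprocal classes, py+ v+ c+ and py v c, are the parental types, so the F1 was py+ v+ c+ / py v c.
The two rarest classes, py v+ c+ and py+ v c, are the double crossovers. Comparing them with the parentals, only the py allele has switched, so py is the middle locus and the order is c – py – v.
Crossovers in the c–py interval produce the single-crossover classes py+ v+ c and py v c+ (126 + 127 = 253) plus the double crossovers (36).
RF(c–py) = (253 + 36) / 1200 = 289/1200 = 0.2408 → 24.1 map units.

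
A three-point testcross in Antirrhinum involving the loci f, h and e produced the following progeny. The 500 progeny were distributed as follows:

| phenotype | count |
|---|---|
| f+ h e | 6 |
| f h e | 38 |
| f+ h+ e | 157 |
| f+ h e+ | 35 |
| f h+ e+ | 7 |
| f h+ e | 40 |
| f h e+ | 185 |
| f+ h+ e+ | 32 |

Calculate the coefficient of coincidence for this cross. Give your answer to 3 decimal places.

0.890

The two most frequent reciprocal classes, f+ h+ e and f h e+, are the parental types, so the F1 was f+ h+ e / f h e+.
The two rarest classes, f+ h e and f h+ e+, are the double crossovers. Comparing them with the parentals, only the h allele has switched, so h is the middle locus and the order is f – h – e.
f–h: (75 + 13)/500 = 0.1760; h–e: (70 + 13)/500 = 0.1660.
Expected DCO frequency = 0.1760 × 0.1660 ≈ 0.02922; observed = 13/500 ≈ 0.02600.
Coefficient of coincidence = 0.02600/0.02922 ≈ 0.890.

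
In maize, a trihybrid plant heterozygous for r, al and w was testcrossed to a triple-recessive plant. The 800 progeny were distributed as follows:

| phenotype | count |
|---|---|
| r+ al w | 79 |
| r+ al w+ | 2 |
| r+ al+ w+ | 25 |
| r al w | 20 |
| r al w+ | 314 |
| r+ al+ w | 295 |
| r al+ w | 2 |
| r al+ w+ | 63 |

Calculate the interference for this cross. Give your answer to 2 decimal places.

The two most frequent reciprocal classes, r al w+ and r+ al+ w, are the parental types, so the F1 was r al w+ / r+ al+ w.
The two rarest classes, r+ al w+ and r al+ w, are the double crossovers. Comparing them with the parentals, only the r allele has switched, so r is the middle locus and the order is al – r – w.
al–r: (142 + 4)/800 = 0.1825; r–w: (45 + 4)/800 = 0.0612.
Expected DCO frequency = 0.1825 × 0.0612 ≈ 0.01117; observed = 4/800 ≈ 0.00500.
Coefficient of coincidence = 0.00500/0.01117 ≈ 0.45; interference = 1 − 0.45 = 0.55.

0.55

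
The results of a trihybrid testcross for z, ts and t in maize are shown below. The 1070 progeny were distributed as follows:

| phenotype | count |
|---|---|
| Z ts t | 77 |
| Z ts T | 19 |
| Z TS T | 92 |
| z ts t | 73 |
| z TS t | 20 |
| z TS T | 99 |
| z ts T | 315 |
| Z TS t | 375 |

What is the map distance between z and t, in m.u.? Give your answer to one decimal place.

19.1 m.u.

The two most frequent reciprocal classes, z ts T and Z TS t, are the parental types, so the F1 was z ts T / Z TS t.
The two rarest classes, Z ts T and z TS t, are the double crossovers. Comparing them with the parentals, only the z allele has switched, so z is the middle locus and the order is t – z – ts.
Crossovers in the t–z interval produce the single-crossover classes z ts t and Z TS T (73 + 92 = 165) plus the double crossovers (39).
RF(t–z) = (165 + 39) / 1070 = 204/1070 = 0.1907 → 19.1 m.u.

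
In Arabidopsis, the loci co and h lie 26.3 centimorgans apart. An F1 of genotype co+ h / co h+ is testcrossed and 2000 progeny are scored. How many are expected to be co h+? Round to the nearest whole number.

737

A map distance of 26.3 centimorgans corresponds to a recombination frequency of 0.263.
The F1 is co+ h / co h+, so co h+ is a parental gamete class with expected frequency (1 − r)/2 = 0.737/2 = 0.3685.
Expected number = 0.3685 × 2000 = 737.00 ≈ 737.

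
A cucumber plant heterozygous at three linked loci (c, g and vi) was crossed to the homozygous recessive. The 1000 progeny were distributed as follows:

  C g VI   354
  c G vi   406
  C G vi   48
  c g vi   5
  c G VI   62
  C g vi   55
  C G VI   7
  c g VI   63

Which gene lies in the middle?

g

The two most frequent reciprocal classes, c G vi and C g VI, are the parental types, so the F1 was c G vi / C g VI.
The two rarest classes, c g vi and C G VI, are the double crossovers. Comparing them with the parentals, only the g allele has switched, so g is the middle locus and the order is vi – g – c.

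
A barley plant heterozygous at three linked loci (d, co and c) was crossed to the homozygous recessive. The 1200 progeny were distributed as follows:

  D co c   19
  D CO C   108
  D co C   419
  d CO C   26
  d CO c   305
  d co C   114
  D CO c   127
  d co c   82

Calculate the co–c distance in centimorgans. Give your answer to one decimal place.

19.6 centimorgans

The two most frequent reciprocal classes, D co C and d CO c, are the parental types, so the F1 was D co C / d CO c.
The two rarest classes, D co c and d CO C, are the double crossovers. Comparing them with the parentals, only the c allele has switched, so c is the middle locus and the order is co – c – d.
Crossovers in the co–c interval produce the single-crossover classes D CO C and d co c (108 + 82 = 190) plus the double crossovers (45).
RF(co–c) = (190 + 45) / 1200 = 235/1200 = 0.1958 → 19.6 centimorgans.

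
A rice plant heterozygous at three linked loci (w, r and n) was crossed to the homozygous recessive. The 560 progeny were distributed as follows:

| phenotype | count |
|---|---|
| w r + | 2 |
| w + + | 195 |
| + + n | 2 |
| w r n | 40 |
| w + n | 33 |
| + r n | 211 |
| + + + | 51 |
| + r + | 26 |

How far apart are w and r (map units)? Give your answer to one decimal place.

17.0 map units

The two most frequent reciprocal classes, + r n and w + +, are the parental types, so the F1 was + r n / w + +.
The two rarest classes, + + n and w r +, are the double crossovers. Comparing them with the parentals, only the r allele has switched, so r is the middle locus and the order is w – r – n.
Crossovers in the w–r interval produce the single-crossover classes w r n and + + + (40 + 51 = 91) plus the double crossovers (4).
RF(w–r) = (91 + 4) / 560 = 95/560 = 0.1696 → 17.0 map units.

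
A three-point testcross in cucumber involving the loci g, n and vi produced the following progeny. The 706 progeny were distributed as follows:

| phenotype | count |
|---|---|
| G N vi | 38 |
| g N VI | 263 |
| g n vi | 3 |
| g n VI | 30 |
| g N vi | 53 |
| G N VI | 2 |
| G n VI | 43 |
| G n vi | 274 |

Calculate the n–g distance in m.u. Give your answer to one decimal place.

The two most frequent reciprocal classes, g N VI and G n vi, are the parental types, so the F1 was g N VI / G n vi.
The two rarest classes, G N VI and g n vi, are the double crossovers. Comparing them with the parentals, only the g allele has switched, so g is the middle locus and the order is vi – g – n.
Crossovers in the g–n interval produce the single-crossover classes g n VI and G N vi (30 + 38 = 68) plus the double crossovers (5).
RF(g–n) = (68 + 5) / 706 = 73/706 = 0.1034 → 10.3 m.u.

10.3 m.u.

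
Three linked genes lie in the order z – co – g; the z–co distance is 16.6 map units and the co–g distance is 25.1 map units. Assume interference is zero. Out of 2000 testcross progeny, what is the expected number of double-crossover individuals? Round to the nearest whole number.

Map distances give recombination frequencies of 0.166 and 0.251 for the two intervals.
With no interference, expected double-crossover frequency = 0.166 × 0.251 = 0.04167.
Expected number = 0.04167 × 2000 = 83.33 ≈ 83.

83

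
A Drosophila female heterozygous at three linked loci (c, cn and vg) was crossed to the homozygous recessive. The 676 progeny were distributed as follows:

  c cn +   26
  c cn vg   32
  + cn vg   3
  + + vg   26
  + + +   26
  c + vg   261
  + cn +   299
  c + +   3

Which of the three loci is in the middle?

The two most frequent reciprocal classes, c + vg and + cn +, are the parental types, so the F1 was c + vg / + cn +.
The two rarest classes, c + + and + cn vg, are the double crossovers. Comparing them with the parentals, only the vg allele has switched, so vg is the middle locus and the order is c – vg – cn.

vg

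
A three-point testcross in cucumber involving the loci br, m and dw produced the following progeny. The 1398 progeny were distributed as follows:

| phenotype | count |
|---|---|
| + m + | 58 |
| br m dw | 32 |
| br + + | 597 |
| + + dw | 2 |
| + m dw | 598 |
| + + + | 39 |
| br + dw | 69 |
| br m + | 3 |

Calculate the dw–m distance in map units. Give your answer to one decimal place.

9.4 map units

The two most frequent reciprocal classes, br + + and + m dw, are the parental types, so the F1 was br + + / + m dw.
The two rarest classes, br m + and + + dw, are the double crossovers. Comparing them with the parentals, only the m allele has switched, so m is the middle locus and the order is dw – m – br.
Crossovers in the dw–m interval produce the single-crossover classes br + dw and + m + (69 + 58 = 127) plus the double crossovers (5).
RF(dw–m) = (127 + 5) / 1398 = 132/1398 = 0.0944 → 9.4 map units.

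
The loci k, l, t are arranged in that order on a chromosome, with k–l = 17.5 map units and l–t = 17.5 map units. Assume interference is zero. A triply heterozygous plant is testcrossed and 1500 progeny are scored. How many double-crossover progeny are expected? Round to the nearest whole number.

46

Map distances give recombination frequencies of 0.175 and 0.175 for the two intervals.
With no interference, expected double-crossover frequency = 0.175 × 0.175 = 0.03062.
Expected number = 0.03062 × 1500 = 45.94 ≈ 46.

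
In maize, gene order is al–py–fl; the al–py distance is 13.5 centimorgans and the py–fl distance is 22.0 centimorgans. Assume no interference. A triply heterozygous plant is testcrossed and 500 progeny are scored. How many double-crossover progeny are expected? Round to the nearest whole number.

Map distances give recombination frequencies of 0.135 and 0.220 for the two intervals.
With no interference, expected double-crossover frequency = 0.135 × 0.220 = 0.02970.
Expected number = 0.02970 × 500 = 14.85 ≈ 15.

15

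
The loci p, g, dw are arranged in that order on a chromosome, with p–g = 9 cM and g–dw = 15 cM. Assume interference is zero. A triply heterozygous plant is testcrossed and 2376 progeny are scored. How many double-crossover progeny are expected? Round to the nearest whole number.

Map distances give recombination frequencies of 0.090 and 0.150 for the two intervals.
With no interference, expected double-crossover frequency = 0.090 × 0.150 = 0.01350.
Expected number = 0.01350 × 2376 = 32.08 ≈ 32.

32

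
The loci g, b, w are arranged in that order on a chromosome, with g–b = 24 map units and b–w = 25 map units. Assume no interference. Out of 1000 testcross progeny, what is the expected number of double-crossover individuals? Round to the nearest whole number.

Map distances give recombination frequencies of 0.240 and 0.250 for the two intervals.
With no interference, expected double-crossover frequency = 0.240 × 0.250 = 0.06000.
Expected number = 0.06000 × 1000 = 60.00 ≈ 60.

60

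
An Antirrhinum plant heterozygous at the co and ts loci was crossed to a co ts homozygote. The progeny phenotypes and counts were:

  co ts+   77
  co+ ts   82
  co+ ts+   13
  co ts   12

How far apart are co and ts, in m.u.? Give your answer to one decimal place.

The two most frequent classes, co+ ts (82) and co ts+ (77), are the parental types, so the F1 was co+ ts / co ts+.
The recombinant classes are co+ ts+ and co ts: 13 + 12 = 25.
Recombination frequency = 25/184 = 0.1359 ≈ 13.6%, i.e. 13.6 m.u.

13.6 m.u.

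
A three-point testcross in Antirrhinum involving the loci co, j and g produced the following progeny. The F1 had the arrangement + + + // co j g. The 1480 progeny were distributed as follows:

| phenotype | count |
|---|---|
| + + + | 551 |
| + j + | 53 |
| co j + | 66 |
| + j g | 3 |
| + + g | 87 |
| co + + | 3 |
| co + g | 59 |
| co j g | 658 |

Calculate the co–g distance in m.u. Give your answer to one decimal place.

The two rarest classes, co + + and + j g, are the double crossovers. Comparing them with the parentals, only the co allele has switched, so co is the middle locus and the order is g – co – j.
Crossovers in the g–co interval produce the single-crossover classes + + g and co j + (87 + 66 = 153) plus the double crossovers (6).
RF(g–co) = (153 + 6) / 1480 = 159/1480 = 0.1074 → 10.7 m.u.

10.7 m.u.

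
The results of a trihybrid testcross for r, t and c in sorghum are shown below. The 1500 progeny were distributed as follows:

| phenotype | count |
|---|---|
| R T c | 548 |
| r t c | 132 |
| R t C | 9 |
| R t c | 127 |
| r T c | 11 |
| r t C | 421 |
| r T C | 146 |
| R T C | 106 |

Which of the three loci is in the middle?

The two most frequent reciprocal classes, r t C and R T c, are the parental types, so the F1 was r t C / R T c.
The two rarest classes, R t C and r T c, are the double crossovers. Comparing them with the parentals, only the r allele has switched, so r is the middle locus and the order is t – r – c.

r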